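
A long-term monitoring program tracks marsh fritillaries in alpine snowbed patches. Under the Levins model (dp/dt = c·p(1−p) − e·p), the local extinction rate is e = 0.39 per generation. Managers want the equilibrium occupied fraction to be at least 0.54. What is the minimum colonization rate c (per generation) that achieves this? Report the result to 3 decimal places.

0.848

p* = 1 − e/c ≥ 0.54 requires e/c ≤ 0.4600, i.e. c ≥ e/0.4600.
c_min = 0.39/0.4600 = 0.8478.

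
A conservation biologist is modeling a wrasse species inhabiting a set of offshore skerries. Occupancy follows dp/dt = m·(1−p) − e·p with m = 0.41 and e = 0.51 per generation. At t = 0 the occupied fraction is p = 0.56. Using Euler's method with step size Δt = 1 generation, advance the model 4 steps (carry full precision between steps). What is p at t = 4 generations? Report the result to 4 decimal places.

0.4457

Update rule: p ← p + [m·(1−p) − e·p]·Δt with Δt = 1.
t = 1: p = 0.56000 + (-0.10520) = 0.45480
t = 2: p = 0.45480 + (-0.00842) = 0.44638
t = 3: p = 0.44638 + (-0.00067) = 0.44571
t = 4: p = 0.44571 + (-0.00005) = 0.44566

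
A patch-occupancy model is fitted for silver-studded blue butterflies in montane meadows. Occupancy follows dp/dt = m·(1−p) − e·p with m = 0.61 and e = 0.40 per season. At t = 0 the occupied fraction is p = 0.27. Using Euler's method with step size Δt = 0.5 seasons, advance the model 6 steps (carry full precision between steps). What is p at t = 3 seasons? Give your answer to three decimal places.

0.599

Update rule: p ← p + [m·(1−p) − e·p]·Δt with Δt = 0.5.
p: 0.27000 → 0.43865  (Δp = +0.16865)
p: 0.43865 → 0.52213  (Δp = +0.08348)
p: 0.52213 → 0.56346  (Δp = +0.04132)
p: 0.56346 → 0.58391  (Δp = +0.02046)
p: 0.58391 → 0.59404  (Δp = +0.01013)
p: 0.59404 → 0.59905  (Δp = +0.00501)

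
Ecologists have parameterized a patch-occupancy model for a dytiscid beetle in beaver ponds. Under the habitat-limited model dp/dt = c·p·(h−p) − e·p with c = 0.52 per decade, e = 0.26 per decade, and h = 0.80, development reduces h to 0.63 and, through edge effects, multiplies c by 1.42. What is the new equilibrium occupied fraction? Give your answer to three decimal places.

0.278

Before: p* = h − e/c = 0.80 − 0.26/0.52 = 0.80 − 0.5000 = 0.3000.
After: c = 0.7384, e = 0.26, h = 0.63; p* = 0.63 − 0.26/0.7384 = 0.2779.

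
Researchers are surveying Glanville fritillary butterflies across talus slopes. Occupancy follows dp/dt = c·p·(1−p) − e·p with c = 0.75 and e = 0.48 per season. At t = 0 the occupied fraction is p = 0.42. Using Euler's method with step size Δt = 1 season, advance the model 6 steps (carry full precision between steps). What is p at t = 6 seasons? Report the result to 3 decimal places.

0.368

Update rule: p ← p + [c·p·(1−p) − e·p]·Δt with Δt = 1.
t = 1: p = 0.42000 + (-0.01890) = 0.40110
t = 2: p = 0.40110 + (-0.01236) = 0.38874
t = 3: p = 0.38874 + (-0.00838) = 0.38036
t = 4: p = 0.38036 + (-0.00581) = 0.37455
t = 5: p = 0.37455 + (-0.00409) = 0.37046
t = 6: p = 0.37046 + (-0.00291) = 0.36756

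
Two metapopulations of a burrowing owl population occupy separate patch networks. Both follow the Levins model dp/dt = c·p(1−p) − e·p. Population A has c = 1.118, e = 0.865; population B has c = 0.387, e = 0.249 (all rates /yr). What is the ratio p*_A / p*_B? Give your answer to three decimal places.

A: p*_A = 1 − 0.865/1.118 = 0.2263.
B: p*_B = 1 − 0.249/0.387 = 0.3566.
p*_A / p*_B = 0.2263/0.3566 = 0.6346.

0.635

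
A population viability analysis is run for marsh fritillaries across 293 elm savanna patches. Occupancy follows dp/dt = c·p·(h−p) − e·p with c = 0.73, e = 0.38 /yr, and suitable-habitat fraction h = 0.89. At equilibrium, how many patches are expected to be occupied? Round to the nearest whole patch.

108

p* = h − e/c = 0.89 − 0.5205 = 0.3695.
Expected occupied patches = N × p* = 293 × 0.3695 = 108.25 ≈ 108.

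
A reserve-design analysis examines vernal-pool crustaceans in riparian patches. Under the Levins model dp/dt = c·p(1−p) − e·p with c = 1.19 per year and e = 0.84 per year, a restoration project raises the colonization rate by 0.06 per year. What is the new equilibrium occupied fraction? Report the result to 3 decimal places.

0.328

Before: p* = 1 − 0.84/1.19 = 0.2941.
After the change, c = 1.25, e = 0.84, so p* = 1 − 0.84/1.25 = 0.3280.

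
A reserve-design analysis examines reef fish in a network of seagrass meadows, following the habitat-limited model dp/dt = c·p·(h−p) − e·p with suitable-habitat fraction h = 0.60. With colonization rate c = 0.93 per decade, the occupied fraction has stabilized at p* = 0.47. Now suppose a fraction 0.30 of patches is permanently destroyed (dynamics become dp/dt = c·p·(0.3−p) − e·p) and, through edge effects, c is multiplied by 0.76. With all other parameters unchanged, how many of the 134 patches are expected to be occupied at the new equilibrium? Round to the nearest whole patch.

17

Balance c(h−p*) = e gives e = 0.93×(0.6 − 0.47000) = 0.12090.
New p* = 0.3 − e/c = 0.3 − 0.12090/0.70680 = 0.12895.
Expected occupied = 134 × 0.12895 = 17.28 ≈ 17.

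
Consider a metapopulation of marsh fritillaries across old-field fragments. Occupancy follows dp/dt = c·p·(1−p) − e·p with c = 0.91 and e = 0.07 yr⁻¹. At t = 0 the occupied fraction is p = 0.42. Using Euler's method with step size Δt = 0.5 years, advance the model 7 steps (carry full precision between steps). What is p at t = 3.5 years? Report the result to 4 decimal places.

Update rule: p ← p + [c·p·(1−p) − e·p]·Δt with Δt = 0.5.
t = 0.5: p = 0.42000 + (+0.09614) = 0.51614
t = 1: p = 0.51614 + (+0.09557) = 0.61170
t = 1.5: p = 0.61170 + (+0.08666) = 0.69837
t = 2: p = 0.69837 + (+0.07140) = 0.76977
t = 2.5: p = 0.76977 + (+0.05369) = 0.82347
t = 3: p = 0.82347 + (+0.03732) = 0.86079
t = 3.5: p = 0.86079 + (+0.02440) = 0.88518

0.8852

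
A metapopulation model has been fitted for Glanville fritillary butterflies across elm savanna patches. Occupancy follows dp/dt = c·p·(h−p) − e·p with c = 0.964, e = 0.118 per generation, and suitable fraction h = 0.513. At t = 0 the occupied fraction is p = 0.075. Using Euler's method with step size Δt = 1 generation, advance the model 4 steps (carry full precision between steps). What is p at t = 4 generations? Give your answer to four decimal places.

Update rule: p ← p + [c·p·(h−p) − e·p]·Δt with Δt = 1.
t = 1: p = 0.07500 + (+0.02282) = 0.09782
t = 2: p = 0.09782 + (+0.02761) = 0.12542
t = 3: p = 0.12542 + (+0.03206) = 0.15749
t = 4: p = 0.15749 + (+0.03539) = 0.19288

0.1929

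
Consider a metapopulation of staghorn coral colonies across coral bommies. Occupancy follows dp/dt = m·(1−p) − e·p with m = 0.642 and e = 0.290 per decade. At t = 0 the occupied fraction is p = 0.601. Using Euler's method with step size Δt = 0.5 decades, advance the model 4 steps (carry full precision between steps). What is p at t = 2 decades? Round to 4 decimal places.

Update rule: p ← p + [m·(1−p) − e·p]·Δt with Δt = 0.5.
t = 0.5: p = 0.60100 + (+0.04093) = 0.64193
t = 1: p = 0.64193 + (+0.02186) = 0.66379
t = 1.5: p = 0.66379 + (+0.01167) = 0.67547
t = 2: p = 0.67547 + (+0.00623) = 0.68170

0.6817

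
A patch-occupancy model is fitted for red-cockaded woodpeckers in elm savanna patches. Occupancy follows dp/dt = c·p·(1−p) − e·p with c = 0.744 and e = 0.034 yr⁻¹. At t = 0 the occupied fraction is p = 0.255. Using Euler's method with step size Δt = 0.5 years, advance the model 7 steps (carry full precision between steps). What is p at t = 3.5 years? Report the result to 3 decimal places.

0.783

Update rule: p ← p + [c·p·(1−p) − e·p]·Δt with Δt = 0.5.
step 1: Δp = +0.06634, p = 0.32134
step 2: Δp = +0.07566, p = 0.39700
step 3: Δp = +0.08230, p = 0.47930
step 4: Δp = +0.08469, p = 0.56400
step 5: Δp = +0.08189, p = 0.64588
step 6: Δp = +0.07410, p = 0.71999
step 7: Δp = +0.06276, p = 0.78274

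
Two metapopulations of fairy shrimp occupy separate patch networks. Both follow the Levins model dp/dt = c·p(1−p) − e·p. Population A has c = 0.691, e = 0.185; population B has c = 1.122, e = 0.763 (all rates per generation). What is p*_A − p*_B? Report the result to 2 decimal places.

A: p*_A = 1 − 0.185/0.691 = 0.7323.
B: p*_B = 1 − 0.763/1.122 = 0.3200.
p*_A − p*_B = 0.7323 − 0.3200 = 0.4123.

0.41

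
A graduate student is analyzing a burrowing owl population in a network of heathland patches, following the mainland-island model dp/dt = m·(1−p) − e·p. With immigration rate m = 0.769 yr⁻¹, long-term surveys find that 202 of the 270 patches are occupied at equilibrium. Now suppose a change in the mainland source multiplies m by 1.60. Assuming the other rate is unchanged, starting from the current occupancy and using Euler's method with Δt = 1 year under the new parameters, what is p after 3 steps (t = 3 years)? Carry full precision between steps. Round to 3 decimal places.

Observed p* = 202/270 = 0.74815.
Balance m(1−p*) = e·p* gives e = m(1−p*)/p* = 0.769×0.25185/0.74815 = 0.25887.
Starting from p₀ = 0.74815; update p ← p + (dp/dt)·Δt with the new parameters.
  1  |  dp/dt·Δt = +0.116204  |  p_1 = 0.864353
  2  |  dp/dt·Δt = -0.056855  |  p_2 = 0.807497
  3  |  dp/dt·Δt = +0.027818  |  p_3 = 0.835315

0.835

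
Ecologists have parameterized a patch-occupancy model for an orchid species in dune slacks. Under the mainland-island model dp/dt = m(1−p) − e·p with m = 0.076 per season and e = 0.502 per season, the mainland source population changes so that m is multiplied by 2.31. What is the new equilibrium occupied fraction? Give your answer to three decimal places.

Before: p* = 0.076/(0.076+0.502) = 0.1315.
After: m = 0.17556, e = 0.502; p* = 0.17556/0.6776 = 0.2591.

0.259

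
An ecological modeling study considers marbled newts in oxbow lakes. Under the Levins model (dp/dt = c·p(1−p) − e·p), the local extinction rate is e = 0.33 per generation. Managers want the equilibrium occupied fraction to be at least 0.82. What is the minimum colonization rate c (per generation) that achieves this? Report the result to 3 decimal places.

1.833

p* = 1 − e/c ≥ 0.82 requires e/c ≤ 0.1800, i.e. c ≥ e/0.1800.
c_min = 0.33/0.1800 = 1.8333.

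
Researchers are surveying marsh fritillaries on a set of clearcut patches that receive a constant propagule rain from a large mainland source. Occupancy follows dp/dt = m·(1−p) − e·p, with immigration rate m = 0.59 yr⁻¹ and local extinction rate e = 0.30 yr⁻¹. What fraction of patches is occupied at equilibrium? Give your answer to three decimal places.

0.663

At equilibrium the propagule rain into empty patches balances local extinction: m(1−p*) = e·p*.
p* = m/(m+e) = 0.59/(0.59+0.30) = 0.59/0.8900 = 0.6629.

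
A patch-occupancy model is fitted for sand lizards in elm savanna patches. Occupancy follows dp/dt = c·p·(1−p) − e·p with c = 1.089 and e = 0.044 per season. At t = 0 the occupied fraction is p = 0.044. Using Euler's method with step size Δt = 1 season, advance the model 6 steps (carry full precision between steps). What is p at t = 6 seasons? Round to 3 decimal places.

0.935

Update rule: p ← p + [c·p·(1−p) − e·p]·Δt with Δt = 1.
  1  |  dp/dt·Δt = +0.043872  |  p_1 = 0.087872
  2  |  dp/dt·Δt = +0.083417  |  p_2 = 0.171289
  3  |  dp/dt·Δt = +0.147046  |  p_3 = 0.318335
  4  |  dp/dt·Δt = +0.222304  |  p_4 = 0.540639
  5  |  dp/dt·Δt = +0.246663  |  p_5 = 0.787302
  6  |  dp/dt·Δt = +0.147720  |  p_6 = 0.935022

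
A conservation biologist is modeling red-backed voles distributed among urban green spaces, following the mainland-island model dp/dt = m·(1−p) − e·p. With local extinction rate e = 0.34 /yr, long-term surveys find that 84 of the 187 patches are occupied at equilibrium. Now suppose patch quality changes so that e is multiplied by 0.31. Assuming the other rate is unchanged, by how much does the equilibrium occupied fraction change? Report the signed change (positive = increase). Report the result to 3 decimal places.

0.275

Observed p* = 84/187 = 0.44920.
Balance m(1−p*) = e·p* gives m = e·p*/(1−p*) = 0.34×0.44920/0.55080 = 0.27728.
New p* = m/(m+e) = 0.27728/(0.27728+0.10540) = 0.72457.
Δp* = 0.72457 − 0.44920 = +0.27537.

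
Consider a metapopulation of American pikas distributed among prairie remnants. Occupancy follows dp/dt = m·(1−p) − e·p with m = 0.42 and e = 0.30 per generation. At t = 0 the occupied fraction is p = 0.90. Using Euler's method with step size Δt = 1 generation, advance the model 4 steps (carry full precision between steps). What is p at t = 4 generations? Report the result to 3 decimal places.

0.585

Update rule: p ← p + [m·(1−p) − e·p]·Δt with Δt = 1.
p: 0.90000 → 0.67200  (Δp = -0.22800)
p: 0.67200 → 0.60816  (Δp = -0.06384)
p: 0.60816 → 0.59028  (Δp = -0.01788)
p: 0.59028 → 0.58528  (Δp = -0.00501)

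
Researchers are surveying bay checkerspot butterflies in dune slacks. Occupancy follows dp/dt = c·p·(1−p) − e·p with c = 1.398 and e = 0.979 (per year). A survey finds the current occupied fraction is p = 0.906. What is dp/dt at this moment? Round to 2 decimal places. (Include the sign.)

-0.77

Colonization term: c·p·(1−p) = 1.398×0.906×0.0940 = 0.11906.
Extinction term: e·p = 0.88697.
dp/dt = 0.11906 − 0.88697 = -0.76791.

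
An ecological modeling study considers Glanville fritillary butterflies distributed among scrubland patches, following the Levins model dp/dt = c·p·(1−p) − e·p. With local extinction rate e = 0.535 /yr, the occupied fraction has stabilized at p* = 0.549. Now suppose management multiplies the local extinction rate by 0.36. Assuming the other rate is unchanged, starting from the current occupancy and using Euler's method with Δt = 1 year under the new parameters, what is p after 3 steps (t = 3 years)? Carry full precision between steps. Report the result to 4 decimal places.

Balance c(1−p*) = e gives c = e/(1 − 0.54900) = 0.535/0.45100 = 1.18625.
Starting from p₀ = 0.54900; update p ← p + (dp/dt)·Δt with the new parameters.
  1  |  dp/dt·Δt = +0.187978  |  p_1 = 0.736978
  2  |  dp/dt·Δt = +0.088003  |  p_2 = 0.824981
  3  |  dp/dt·Δt = +0.012389  |  p_3 = 0.837370

0.8374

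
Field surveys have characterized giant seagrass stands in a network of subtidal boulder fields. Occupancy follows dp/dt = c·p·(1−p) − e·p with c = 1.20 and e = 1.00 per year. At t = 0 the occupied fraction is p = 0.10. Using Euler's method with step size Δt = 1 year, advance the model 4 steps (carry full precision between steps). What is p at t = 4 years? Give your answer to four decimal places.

Update rule: p ← p + [c·p·(1−p) − e·p]·Δt with Δt = 1.
p: 0.10000 → 0.10800  (Δp = +0.00800)
p: 0.10800 → 0.11560  (Δp = +0.00760)
p: 0.11560 → 0.12269  (Δp = +0.00708)
p: 0.12269 → 0.12916  (Δp = +0.00647)

0.1292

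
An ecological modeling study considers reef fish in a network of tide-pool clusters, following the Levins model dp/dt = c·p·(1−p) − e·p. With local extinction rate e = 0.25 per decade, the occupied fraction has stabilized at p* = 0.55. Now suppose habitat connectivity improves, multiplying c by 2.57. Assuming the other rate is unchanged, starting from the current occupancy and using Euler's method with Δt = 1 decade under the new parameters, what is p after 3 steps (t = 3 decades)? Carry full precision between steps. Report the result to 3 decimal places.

0.824

Balance c(1−p*) = e gives c = e/(1 − 0.55000) = 0.25/0.45000 = 0.55556.
Starting from p₀ = 0.55000; update p ← p + (dp/dt)·Δt with the new parameters.
step 1: Δp = +0.21587, p = 0.76588
step 2: Δp = +0.06455, p = 0.83042
step 3: Δp = -0.00654, p = 0.82388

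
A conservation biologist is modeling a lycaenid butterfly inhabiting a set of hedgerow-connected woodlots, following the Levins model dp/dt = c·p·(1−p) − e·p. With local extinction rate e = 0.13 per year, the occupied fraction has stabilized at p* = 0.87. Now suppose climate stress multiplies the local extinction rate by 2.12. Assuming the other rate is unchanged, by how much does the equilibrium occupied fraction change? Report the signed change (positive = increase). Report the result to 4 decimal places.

Balance c(1−p*) = e gives c = e/(1 − 0.87000) = 0.13/0.13000 = 1.00000.
New p* = 1 − e/c = 1 − 0.27560/1.00000 = 0.72440.
Δp* = 0.72440 − 0.87000 = -0.14560.

-0.1456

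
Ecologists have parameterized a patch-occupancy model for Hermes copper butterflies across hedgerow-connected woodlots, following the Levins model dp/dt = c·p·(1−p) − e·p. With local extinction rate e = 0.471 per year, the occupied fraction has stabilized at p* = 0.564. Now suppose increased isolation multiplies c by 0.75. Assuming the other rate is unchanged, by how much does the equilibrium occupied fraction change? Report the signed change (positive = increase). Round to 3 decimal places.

Balance c(1−p*) = e gives c = e/(1 − 0.56400) = 0.471/0.43600 = 1.08028.
New p* = 1 − e/c = 1 − 0.47100/0.81021 = 0.41867.
Δp* = 0.41867 − 0.56400 = -0.14533.

-0.145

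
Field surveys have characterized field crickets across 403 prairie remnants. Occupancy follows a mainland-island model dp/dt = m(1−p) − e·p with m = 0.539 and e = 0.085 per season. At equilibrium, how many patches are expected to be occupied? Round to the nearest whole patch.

348

p* = m/(m+e) = 0.539/0.6240 = 0.8638.
Expected occupied patches = N × p* = 403 × 0.8638 = 348.10 ≈ 348.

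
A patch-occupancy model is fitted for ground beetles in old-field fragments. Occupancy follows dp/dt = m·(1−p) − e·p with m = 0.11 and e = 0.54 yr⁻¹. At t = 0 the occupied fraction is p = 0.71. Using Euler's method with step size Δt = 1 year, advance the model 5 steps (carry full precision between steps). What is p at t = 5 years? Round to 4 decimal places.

0.1721

Update rule: p ← p + [m·(1−p) − e·p]·Δt with Δt = 1.
p: 0.71000 → 0.35850  (Δp = -0.35150)
p: 0.35850 → 0.23547  (Δp = -0.12302)
p: 0.23547 → 0.19242  (Δp = -0.04306)
p: 0.19242 → 0.17735  (Δp = -0.01507)
p: 0.17735 → 0.17207  (Δp = -0.00527)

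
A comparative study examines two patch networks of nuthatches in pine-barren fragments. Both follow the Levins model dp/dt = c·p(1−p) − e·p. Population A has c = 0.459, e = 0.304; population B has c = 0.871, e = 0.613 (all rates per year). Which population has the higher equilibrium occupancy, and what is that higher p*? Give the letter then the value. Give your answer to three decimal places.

A: p*_A = 1 − 0.304/0.459 = 0.3377.
B: p*_B = 1 − 0.613/0.871 = 0.2962.
A is higher at 0.3377.

A, 0.338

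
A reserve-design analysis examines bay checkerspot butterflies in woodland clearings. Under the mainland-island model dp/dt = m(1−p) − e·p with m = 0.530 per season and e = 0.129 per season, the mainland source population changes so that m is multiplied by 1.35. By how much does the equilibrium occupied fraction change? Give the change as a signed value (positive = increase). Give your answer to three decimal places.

Before: p* = 0.530/(0.530+0.129) = 0.8042.
After: m = 0.7155, e = 0.129; p* = 0.7155/0.8445 = 0.8472.
Δp* = 0.8472 − 0.8042 = +0.0430.

0.043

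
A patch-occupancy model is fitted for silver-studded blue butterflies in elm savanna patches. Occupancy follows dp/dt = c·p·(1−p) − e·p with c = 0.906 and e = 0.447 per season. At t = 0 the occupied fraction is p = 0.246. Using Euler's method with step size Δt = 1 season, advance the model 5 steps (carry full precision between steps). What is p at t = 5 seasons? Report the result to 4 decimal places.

0.4694

Update rule: p ← p + [c·p·(1−p) − e·p]·Δt with Δt = 1.
  1  |  dp/dt·Δt = +0.058087  |  p_1 = 0.304087
  2  |  dp/dt·Δt = +0.055799  |  p_2 = 0.359886
  3  |  dp/dt·Δt = +0.047844  |  p_3 = 0.407730
  4  |  dp/dt·Δt = +0.036531  |  p_4 = 0.444261
  5  |  dp/dt·Δt = +0.025100  |  p_5 = 0.469362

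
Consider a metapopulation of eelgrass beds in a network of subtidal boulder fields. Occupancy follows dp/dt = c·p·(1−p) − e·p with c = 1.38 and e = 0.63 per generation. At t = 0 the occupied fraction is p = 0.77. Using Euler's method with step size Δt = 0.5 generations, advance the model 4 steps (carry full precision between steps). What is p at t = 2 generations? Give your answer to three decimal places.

0.564

Update rule: p ← p + [c·p·(1−p) − e·p]·Δt with Δt = 0.5.
t = 0.5: p = 0.77000 + (-0.12035) = 0.64965
t = 1: p = 0.64965 + (-0.04759) = 0.60206
t = 1.5: p = 0.60206 + (-0.02433) = 0.57772
t = 2: p = 0.57772 + (-0.01365) = 0.56407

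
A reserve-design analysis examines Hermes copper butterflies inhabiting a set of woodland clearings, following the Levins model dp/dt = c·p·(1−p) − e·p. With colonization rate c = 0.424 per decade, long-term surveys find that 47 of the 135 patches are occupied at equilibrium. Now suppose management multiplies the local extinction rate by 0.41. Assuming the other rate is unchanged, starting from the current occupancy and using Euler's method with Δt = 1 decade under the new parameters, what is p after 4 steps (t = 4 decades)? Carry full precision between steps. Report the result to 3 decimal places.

0.562

Observed p* = 47/135 = 0.34815.
Balance c(1−p*) = e gives e = 0.424×(1 − 0.34815) = 0.27639.
Starting from p₀ = 0.34815; update p ← p + (dp/dt)·Δt with the new parameters.
  1  |  dp/dt·Δt = +0.056772  |  p_1 = 0.404920
  2  |  dp/dt·Δt = +0.056282  |  p_2 = 0.461202
  3  |  dp/dt·Δt = +0.053099  |  p_3 = 0.514301
  4  |  dp/dt·Δt = +0.047634  |  p_4 = 0.561935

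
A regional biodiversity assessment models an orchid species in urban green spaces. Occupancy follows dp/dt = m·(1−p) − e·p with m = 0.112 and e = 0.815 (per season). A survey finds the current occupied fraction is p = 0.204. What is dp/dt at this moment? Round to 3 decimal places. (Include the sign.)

-0.077

Colonization term: m·(1−p) = 0.112×0.7960 = 0.08915.
Extinction term: e·p = 0.16626.
dp/dt = 0.08915 − 0.16626 = -0.07711.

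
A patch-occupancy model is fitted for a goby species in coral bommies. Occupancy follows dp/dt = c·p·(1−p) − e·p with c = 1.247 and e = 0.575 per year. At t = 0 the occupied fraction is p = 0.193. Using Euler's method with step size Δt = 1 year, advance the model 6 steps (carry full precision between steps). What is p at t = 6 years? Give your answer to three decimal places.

Update rule: p ← p + [c·p·(1−p) − e·p]·Δt with Δt = 1.
t = 1: p = 0.19300 + (+0.08325) = 0.27625
t = 2: p = 0.27625 + (+0.09048) = 0.36672
t = 3: p = 0.36672 + (+0.07873) = 0.44546
t = 4: p = 0.44546 + (+0.05190) = 0.49736
t = 5: p = 0.49736 + (+0.02576) = 0.52312
t = 6: p = 0.52312 + (+0.01029) = 0.53341

0.533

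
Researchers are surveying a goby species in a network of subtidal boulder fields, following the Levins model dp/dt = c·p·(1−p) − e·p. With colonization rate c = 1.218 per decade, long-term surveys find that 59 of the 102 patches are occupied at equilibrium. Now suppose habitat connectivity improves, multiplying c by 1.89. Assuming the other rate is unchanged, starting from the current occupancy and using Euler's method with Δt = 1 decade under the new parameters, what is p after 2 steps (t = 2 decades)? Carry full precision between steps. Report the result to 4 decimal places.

Observed p* = 59/102 = 0.57843.
Balance c(1−p*) = e gives e = 1.218×(1 − 0.57843) = 0.51347.
Starting from p₀ = 0.57843; update p ← p + (dp/dt)·Δt with the new parameters.
p: 0.57843 → 0.84277  (Δp = +0.26434)
p: 0.84277 → 0.71507  (Δp = -0.12770)

0.7151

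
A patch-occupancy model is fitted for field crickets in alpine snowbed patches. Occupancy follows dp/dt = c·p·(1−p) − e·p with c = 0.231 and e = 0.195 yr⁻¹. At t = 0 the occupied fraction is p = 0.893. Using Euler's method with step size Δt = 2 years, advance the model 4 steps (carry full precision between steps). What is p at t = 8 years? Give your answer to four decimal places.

0.3566

Update rule: p ← p + [c·p·(1−p) − e·p]·Δt with Δt = 2.
  1  |  dp/dt·Δt = -0.304125  |  p_1 = 0.588875
  2  |  dp/dt·Δt = -0.117810  |  p_2 = 0.471064
  3  |  dp/dt·Δt = -0.068602  |  p_3 = 0.402462
  4  |  dp/dt·Δt = -0.045856  |  p_4 = 0.356607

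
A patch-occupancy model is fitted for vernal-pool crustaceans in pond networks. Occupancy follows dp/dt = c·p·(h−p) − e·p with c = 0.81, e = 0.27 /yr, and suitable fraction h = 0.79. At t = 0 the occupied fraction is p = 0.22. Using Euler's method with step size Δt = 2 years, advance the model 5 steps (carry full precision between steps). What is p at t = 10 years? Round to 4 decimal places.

0.4541

Update rule: p ← p + [c·p·(h−p) − e·p]·Δt with Δt = 2.
step 1: Δp = +0.08435, p = 0.30435
step 2: Δp = +0.07510, p = 0.37945
step 3: Δp = +0.04747, p = 0.42691
step 4: Δp = +0.02058, p = 0.44749
step 5: Δp = +0.00665, p = 0.45414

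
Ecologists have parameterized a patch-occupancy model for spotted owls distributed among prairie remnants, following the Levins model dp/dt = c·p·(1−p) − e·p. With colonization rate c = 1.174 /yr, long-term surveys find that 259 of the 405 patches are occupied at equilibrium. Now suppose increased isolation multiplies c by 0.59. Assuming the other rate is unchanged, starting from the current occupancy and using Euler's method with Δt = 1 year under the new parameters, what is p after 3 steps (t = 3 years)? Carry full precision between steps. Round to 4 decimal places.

0.4482

Observed p* = 259/405 = 0.63951.
Balance c(1−p*) = e gives e = 1.174×(1 − 0.63951) = 0.42322.
Starting from p₀ = 0.63951; update p ← p + (dp/dt)·Δt with the new parameters.
t = 1: p = 0.63951 + (-0.11097) = 0.52854
t = 2: p = 0.52854 + (-0.05109) = 0.47745
t = 3: p = 0.47745 + (-0.02925) = 0.44820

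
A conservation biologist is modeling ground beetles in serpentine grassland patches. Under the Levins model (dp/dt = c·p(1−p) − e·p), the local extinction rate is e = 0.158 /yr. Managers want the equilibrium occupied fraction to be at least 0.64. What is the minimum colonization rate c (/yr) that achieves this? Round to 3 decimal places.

p* = 1 − e/c ≥ 0.64 requires e/c ≤ 0.3600, i.e. c ≥ e/0.3600.
c_min = 0.158/0.3600 = 0.4389.

0.439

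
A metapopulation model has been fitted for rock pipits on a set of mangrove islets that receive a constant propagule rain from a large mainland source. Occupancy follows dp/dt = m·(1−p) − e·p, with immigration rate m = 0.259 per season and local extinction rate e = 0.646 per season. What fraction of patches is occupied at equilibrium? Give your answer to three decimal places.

0.286

Setting dp/dt = 0: m − m·p* = e·p*, so m = (m+e)·p*.
p* = m/(m+e) = 0.259/(0.259+0.646) = 0.259/0.9050 = 0.2862.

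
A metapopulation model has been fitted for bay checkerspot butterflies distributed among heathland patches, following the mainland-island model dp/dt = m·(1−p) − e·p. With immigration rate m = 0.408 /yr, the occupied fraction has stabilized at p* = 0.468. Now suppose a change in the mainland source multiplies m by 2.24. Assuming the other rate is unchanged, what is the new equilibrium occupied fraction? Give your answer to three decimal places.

Balance m(1−p*) = e·p* gives e = m(1−p*)/p* = 0.408×0.53200/0.46800 = 0.46379.
New p* = m/(m+e) = 0.91392/(0.91392+0.46379) = 0.66336.

0.663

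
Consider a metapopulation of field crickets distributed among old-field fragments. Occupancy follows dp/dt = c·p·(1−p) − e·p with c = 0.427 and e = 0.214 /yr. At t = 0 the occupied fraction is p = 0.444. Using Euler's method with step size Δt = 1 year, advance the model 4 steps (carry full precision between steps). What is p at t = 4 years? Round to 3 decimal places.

Update rule: p ← p + [c·p·(1−p) − e·p]·Δt with Δt = 1.
step 1: Δp = +0.01039, p = 0.45439
step 2: Δp = +0.00862, p = 0.46302
step 3: Δp = +0.00708, p = 0.47010
step 4: Δp = +0.00577, p = 0.47586

0.476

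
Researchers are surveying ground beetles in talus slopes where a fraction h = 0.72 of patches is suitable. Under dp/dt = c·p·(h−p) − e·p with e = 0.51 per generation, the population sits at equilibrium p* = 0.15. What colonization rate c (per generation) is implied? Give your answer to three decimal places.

At equilibrium c(h−p*) = e, so c = e/(h−p*).
c = 0.51/(0.72 − 0.15) = 0.51/0.5700 = 0.8947.

0.895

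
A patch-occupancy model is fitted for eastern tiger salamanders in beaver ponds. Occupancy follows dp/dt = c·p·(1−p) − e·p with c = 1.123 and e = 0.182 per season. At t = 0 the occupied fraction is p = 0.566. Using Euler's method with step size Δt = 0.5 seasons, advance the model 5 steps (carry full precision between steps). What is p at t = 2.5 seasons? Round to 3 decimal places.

Update rule: p ← p + [c·p·(1−p) − e·p]·Δt with Δt = 0.5.
  1  |  dp/dt·Δt = +0.086423  |  p_1 = 0.652423
  2  |  dp/dt·Δt = +0.067959  |  p_2 = 0.720382
  3  |  dp/dt·Δt = +0.047549  |  p_3 = 0.767931
  4  |  dp/dt·Δt = +0.030185  |  p_4 = 0.798116
  5  |  dp/dt·Δt = +0.017844  |  p_5 = 0.815960

0.816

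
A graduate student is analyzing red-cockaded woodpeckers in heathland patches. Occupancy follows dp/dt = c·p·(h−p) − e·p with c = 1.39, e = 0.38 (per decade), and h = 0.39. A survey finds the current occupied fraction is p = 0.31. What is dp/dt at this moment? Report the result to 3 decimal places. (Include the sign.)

Colonization term: c·p·(h−p) = 1.39×0.31×0.0800 = 0.03447.
Extinction term: e·p = 0.11780.
dp/dt = 0.03447 − 0.11780 = -0.08333.

-0.083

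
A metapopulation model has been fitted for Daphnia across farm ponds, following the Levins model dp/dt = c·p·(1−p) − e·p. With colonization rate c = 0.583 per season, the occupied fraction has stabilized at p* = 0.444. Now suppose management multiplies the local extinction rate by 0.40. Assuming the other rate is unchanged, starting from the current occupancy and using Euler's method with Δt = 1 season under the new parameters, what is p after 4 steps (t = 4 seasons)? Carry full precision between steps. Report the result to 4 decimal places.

Balance c(1−p*) = e gives e = 0.583×(1 − 0.44400) = 0.32415.
Starting from p₀ = 0.44400; update p ← p + (dp/dt)·Δt with the new parameters.
p: 0.44400 → 0.53035  (Δp = +0.08635)
p: 0.53035 → 0.60680  (Δp = +0.07645)
p: 0.60680 → 0.66722  (Δp = +0.06042)
p: 0.66722 → 0.71016  (Δp = +0.04294)

0.7102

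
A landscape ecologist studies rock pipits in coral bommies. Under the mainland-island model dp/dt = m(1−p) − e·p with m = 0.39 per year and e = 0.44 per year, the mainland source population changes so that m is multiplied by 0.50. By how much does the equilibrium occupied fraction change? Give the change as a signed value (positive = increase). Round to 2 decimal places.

-0.16

Before: p* = 0.39/(0.39+0.44) = 0.4699.
After: m = 0.195, e = 0.44; p* = 0.195/0.6350 = 0.3071.
Δp* = 0.3071 − 0.4699 = -0.1628.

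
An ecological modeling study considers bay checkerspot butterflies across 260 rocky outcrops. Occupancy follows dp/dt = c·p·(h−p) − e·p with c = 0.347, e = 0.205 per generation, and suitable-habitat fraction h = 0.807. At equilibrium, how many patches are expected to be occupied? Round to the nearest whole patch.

p* = h − e/c = 0.807 − 0.5908 = 0.2162.
Expected occupied patches = N × p* = 260 × 0.2162 = 56.22 ≈ 56.

56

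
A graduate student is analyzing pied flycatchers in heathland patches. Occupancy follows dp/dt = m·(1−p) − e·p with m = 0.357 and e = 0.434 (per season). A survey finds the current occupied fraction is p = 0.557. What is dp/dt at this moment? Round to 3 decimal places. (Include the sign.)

Colonization term: m·(1−p) = 0.357×0.4430 = 0.15815.
Extinction term: e·p = 0.24174.
dp/dt = 0.15815 − 0.24174 = -0.08359.

-0.084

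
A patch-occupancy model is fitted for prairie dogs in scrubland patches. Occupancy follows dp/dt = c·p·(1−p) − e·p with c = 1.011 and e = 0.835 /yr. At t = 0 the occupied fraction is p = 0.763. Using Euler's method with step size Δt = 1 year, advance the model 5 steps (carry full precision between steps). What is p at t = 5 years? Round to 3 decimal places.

0.214

Update rule: p ← p + [c·p·(1−p) − e·p]·Δt with Δt = 1.
p: 0.76300 → 0.30872  (Δp = -0.45428)
p: 0.30872 → 0.26670  (Δp = -0.04202)
p: 0.26670 → 0.24173  (Δp = -0.02497)
p: 0.24173 → 0.22519  (Δp = -0.01653)
p: 0.22519 → 0.21356  (Δp = -0.01164)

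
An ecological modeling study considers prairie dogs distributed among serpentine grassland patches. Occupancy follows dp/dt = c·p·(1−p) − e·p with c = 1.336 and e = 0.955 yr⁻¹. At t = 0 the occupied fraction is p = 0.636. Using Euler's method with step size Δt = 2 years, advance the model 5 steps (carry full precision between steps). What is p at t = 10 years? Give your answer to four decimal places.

Update rule: p ← p + [c·p·(1−p) − e·p]·Δt with Δt = 2.
  1  |  dp/dt·Δt = -0.596181  |  p_1 = 0.039819
  2  |  dp/dt·Δt = +0.026105  |  p_2 = 0.065924
  3  |  dp/dt·Δt = +0.038622  |  p_3 = 0.104546
  4  |  dp/dt·Δt = +0.050459  |  p_4 = 0.155005
  5  |  dp/dt·Δt = +0.053915  |  p_5 = 0.208920

0.2089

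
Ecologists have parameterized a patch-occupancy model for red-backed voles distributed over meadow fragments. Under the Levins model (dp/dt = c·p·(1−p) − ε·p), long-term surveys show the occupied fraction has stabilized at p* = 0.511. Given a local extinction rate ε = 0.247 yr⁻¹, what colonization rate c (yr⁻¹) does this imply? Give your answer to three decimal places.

At equilibrium c(1−p*) = ε, so c = ε/(1−p*).
c = 0.247/(1 − 0.511) = 0.247/0.4890 = 0.5051.

0.505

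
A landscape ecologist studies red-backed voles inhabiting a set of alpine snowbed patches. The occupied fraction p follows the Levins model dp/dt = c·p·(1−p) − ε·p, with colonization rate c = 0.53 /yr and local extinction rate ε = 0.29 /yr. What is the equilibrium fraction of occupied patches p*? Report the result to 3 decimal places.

0.453

At equilibrium, colonization balances extinction: c·p*·(1−p*) = ε·p*.
So p* = 1 − ε/c = 1 − 0.29/0.53 = 1 − 0.5472 = 0.4528.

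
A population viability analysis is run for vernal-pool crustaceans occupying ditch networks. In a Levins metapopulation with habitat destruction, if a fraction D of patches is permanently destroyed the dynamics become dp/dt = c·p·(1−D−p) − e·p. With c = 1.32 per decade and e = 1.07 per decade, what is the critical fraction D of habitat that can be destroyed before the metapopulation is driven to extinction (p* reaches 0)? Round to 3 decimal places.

0.189

The nontrivial equilibrium is p* = (1−D) − e/c; extinction occurs when this hits zero.
So D_crit = 1 − e/c = 1 − 1.07/1.32 = 1 − 0.8106 = 0.1894.
Note this equals the original equilibrium occupancy — the Levins extinction-debt result.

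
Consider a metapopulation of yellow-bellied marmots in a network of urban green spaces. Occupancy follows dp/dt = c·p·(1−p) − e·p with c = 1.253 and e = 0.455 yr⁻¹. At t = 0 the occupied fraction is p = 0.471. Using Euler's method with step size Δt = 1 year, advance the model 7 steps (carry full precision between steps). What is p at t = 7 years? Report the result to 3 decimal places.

0.637

Update rule: p ← p + [c·p·(1−p) − e·p]·Δt with Δt = 1.
  1  |  dp/dt·Δt = +0.097891  |  p_1 = 0.568891
  2  |  dp/dt·Δt = +0.048458  |  p_2 = 0.617349
  3  |  dp/dt·Δt = +0.015101  |  p_3 = 0.632450
  4  |  dp/dt·Δt = +0.003504  |  p_4 = 0.635954
  5  |  dp/dt·Δt = +0.000731  |  p_5 = 0.636685
  6  |  dp/dt·Δt = +0.000149  |  p_6 = 0.636834
  7  |  dp/dt·Δt = +0.000030  |  p_7 = 0.636864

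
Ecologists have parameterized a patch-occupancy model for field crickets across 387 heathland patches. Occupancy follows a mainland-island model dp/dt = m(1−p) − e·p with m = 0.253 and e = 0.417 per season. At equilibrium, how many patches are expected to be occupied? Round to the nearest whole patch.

p* = m/(m+e) = 0.253/0.6700 = 0.3776.
Expected occupied patches = N × p* = 387 × 0.3776 = 146.14 ≈ 146.

146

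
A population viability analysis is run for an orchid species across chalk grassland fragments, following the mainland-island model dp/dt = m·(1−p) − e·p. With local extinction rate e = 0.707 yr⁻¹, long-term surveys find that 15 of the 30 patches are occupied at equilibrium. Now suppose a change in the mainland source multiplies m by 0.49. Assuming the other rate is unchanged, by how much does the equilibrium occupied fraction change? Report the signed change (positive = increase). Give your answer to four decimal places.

-0.1711

Observed p* = 15/30 = 0.50000.
Balance m(1−p*) = e·p* gives m = e·p*/(1−p*) = 0.707×0.50000/0.50000 = 0.70700.
New p* = m/(m+e) = 0.34643/(0.34643+0.70700) = 0.32886.
Δp* = 0.32886 − 0.50000 = -0.17114.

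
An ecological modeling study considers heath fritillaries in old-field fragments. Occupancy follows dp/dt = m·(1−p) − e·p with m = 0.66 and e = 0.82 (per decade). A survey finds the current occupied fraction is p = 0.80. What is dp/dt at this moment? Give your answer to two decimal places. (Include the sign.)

Colonization term: m·(1−p) = 0.66×0.2000 = 0.13200.
Extinction term: e·p = 0.65600.
dp/dt = 0.13200 − 0.65600 = -0.52400.

-0.52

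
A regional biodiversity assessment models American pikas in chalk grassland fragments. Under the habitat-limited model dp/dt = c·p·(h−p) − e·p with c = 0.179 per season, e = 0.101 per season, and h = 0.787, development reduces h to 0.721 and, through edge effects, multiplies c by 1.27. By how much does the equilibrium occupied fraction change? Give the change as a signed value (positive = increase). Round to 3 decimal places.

0.054

Before: p* = h − e/c = 0.787 − 0.101/0.179 = 0.787 − 0.5642 = 0.2228.
After: c = 0.22733, e = 0.101, h = 0.721; p* = 0.721 − 0.101/0.22733 = 0.2767.
Δp* = 0.2767 − 0.2228 = +0.0540.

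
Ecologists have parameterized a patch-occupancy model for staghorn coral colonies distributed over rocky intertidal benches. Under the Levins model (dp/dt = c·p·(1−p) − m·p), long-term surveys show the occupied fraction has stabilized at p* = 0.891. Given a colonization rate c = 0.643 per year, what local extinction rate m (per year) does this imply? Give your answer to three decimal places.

At equilibrium c(1−p*) = m.
m = 0.643 × (1 − 0.891) = 0.643 × 0.1090 = 0.0701.

0.070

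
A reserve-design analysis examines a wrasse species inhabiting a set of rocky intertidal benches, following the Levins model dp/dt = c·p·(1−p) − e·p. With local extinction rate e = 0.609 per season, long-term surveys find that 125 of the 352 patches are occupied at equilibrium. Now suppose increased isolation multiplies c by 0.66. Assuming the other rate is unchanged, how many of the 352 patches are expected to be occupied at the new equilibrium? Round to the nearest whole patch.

8

Observed p* = 125/352 = 0.35511.
Balance c(1−p*) = e gives c = e/(1 − 0.35511) = 0.609/0.64489 = 0.94435.
New p* = 1 − e/c = 1 − 0.60900/0.62327 = 0.02290.
Expected occupied = 352 × 0.02290 = 8.06 ≈ 8.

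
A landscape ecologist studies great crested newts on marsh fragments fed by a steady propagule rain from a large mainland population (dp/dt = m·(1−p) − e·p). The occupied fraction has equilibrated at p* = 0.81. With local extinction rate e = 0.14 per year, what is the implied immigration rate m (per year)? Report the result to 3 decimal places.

At equilibrium m(1−p*) = e·p*, so m = e·p*/(1−p*).
m = 0.14 × 0.81 / 0.1900 = 0.1134/0.1900 = 0.5968.

0.597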